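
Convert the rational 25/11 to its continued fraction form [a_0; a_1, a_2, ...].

[2; 3, 1, 2]

Run the Euclidean algorithm on 25 and 11; the successive quotients are the partial quotients a_0, a_1, ... (each step inverts the fractional part left over by the previous one):
  25 = 2*11 + 3, so a_0 = 2.
  11 = 3*3 + 2, so a_1 = 3.
  3 = 1*2 + 1, so a_2 = 1.
  2 = 2*1 + 0, so a_3 = 2.
The remainder reaches 0 after 4 divisions, so the expansion has 4 partial quotients, read off in order.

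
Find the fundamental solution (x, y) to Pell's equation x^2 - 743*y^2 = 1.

First expand sqrt(743) as a continued fraction. With x_i = (sqrt(743) + m_i)/d_i and (m_0, d_0) = (0, 1): a_0 = floor(sqrt(743)) = 27, since 27^2 = 729 <= 743 < 784 = 28^2.
Iterate m_{i+1} = d_i*a_i - m_i, d_{i+1} = (743 - m_{i+1}^2)/d_i, a_{i+1} = floor((a_0 + m_{i+1})/d_{i+1}):
  m_1 = 1*27 - 0 = 27, d_1 = (743 - 27^2)/1 = 14/1 = 14, a_1 = floor((27 + 27)/14) = 3.
  m_2 = 14*3 - 27 = 15, d_2 = (743 - 15^2)/14 = 518/14 = 37, a_2 = floor((27 + 15)/37) = 1.
  m_3 = 37*1 - 15 = 22, d_3 = (743 - 22^2)/37 = 259/37 = 7, a_3 = floor((27 + 22)/7) = 7.
  m_4 = 7*7 - 22 = 27, d_4 = (743 - 27^2)/7 = 14/7 = 2, a_4 = floor((27 + 27)/2) = 27.
  m_5 = 2*27 - 27 = 27, d_5 = (743 - 27^2)/2 = 14/2 = 7, a_5 = floor((27 + 27)/7) = 7.
  m_6 = 7*7 - 27 = 22, d_6 = (743 - 22^2)/7 = 259/7 = 37, a_6 = floor((27 + 22)/37) = 1.
  m_7 = 37*1 - 22 = 15, d_7 = (743 - 15^2)/37 = 518/37 = 14, a_7 = floor((27 + 15)/14) = 3.
  m_8 = 14*3 - 15 = 27, d_8 = (743 - 27^2)/14 = 14/14 = 1, a_8 = floor((27 + 27)/1) = 54.
  m_9 = 1*54 - 27 = 27, d_9 = (743 - 27^2)/1 = 14/1 = 14: (m_9, d_9) = (m_1, d_1) = (27, 14), so from here the quotients repeat a_1, ..., a_8; the period length is 8.
So sqrt(743) = [27; (3, 1, 7, 27, 7, 1, 3, 54)] with period length k = 8.
k is even, so the fundamental solution of x^2 - 743y^2 = 1 is (p_{k-1}, q_{k-1}) = (p_7, q_7); compute convergents through index 7.
Convergents (p_i = a_i*p_{i-1} + p_{i-2}, q_i = a_i*q_{i-1} + q_{i-2} with p_{-2}=0, p_{-1}=1, q_{-2}=1, q_{-1}=0):
  i=0: a_0=27, p_0 = 27*1 + 0 = 27, q_0 = 27*0 + 1 = 1.
  i=1: a_1=3, p_1 = 3*27 + 1 = 82, q_1 = 3*1 + 0 = 3.
  i=2: a_2=1, p_2 = 1*82 + 27 = 109, q_2 = 1*3 + 1 = 4.
  i=3: a_3=7, p_3 = 7*109 + 82 = 845, q_3 = 7*4 + 3 = 31.
  i=4: a_4=27, p_4 = 27*845 + 109 = 22924, q_4 = 27*31 + 4 = 841.
  i=5: a_5=7, p_5 = 7*22924 + 845 = 161313, q_5 = 7*841 + 31 = 5918.
  i=6: a_6=1, p_6 = 1*161313 + 22924 = 184237, q_6 = 1*5918 + 841 = 6759.
  i=7: a_7=3, p_7 = 3*184237 + 161313 = 714024, q_7 = 3*6759 + 5918 = 26195.
Check: 714024^2 - 743*26195^2 = 509830272576 - 509830272575 = 1, so (x, y) = (714024, 26195) solves the equation, and by the theorem it is the least positive solution.

(x, y) = (714024, 26195)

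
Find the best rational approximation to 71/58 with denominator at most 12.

Expand x = 71/58 as a continued fraction with the Euclidean algorithm:
  71 = 1*58 + 13, so a_0 = 1.
  58 = 4*13 + 6, so a_1 = 4.
  13 = 2*6 + 1, so a_2 = 2.
  6 = 6*1 + 0, so a_3 = 6.
so x = [1; 4, 2, 6].
Convergents (p_i = a_i*p_{i-1} + p_{i-2}, q_i = a_i*q_{i-1} + q_{i-2} with p_{-2}=0, p_{-1}=1, q_{-2}=1, q_{-1}=0), until the denominator exceeds 12:
  i=0: a_0=1, p_0 = 1*1 + 0 = 1, q_0 = 1*0 + 1 = 1.
  i=1: a_1=4, p_1 = 4*1 + 1 = 5, q_1 = 4*1 + 0 = 4.
  i=2: a_2=2, p_2 = 2*5 + 1 = 11, q_2 = 2*4 + 1 = 9.
  i=3: a_3=6, p_3 = 6*11 + 5 = 71, q_3 = 6*9 + 4 = 58.
q_3 = 58 > 12, so the last convergent with denominator <= 12 is p_2/q_2 = 11/9.
The closest fraction with denominator <= 12 is either p_2/q_2 or the intermediate fraction (k*p_2 + p_1)/(k*q_2 + q_1) with the largest k >= 1 whose denominator stays <= 12; these approach x as k grows, and every other convergent or intermediate fraction in range is farther away.
Largest k: floor((12 - q_1)/q_2) = floor((12 - 4)/9) = 0.
Since k = 0, no intermediate fraction beyond p_2/q_2 has denominator <= 12, so the convergent 11/9 is the closest (its error is |71*9 - 11*58|/(58*9) = 1/522).

11/9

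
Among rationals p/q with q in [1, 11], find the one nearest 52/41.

14/11

Expand x = 52/41 as a continued fraction with the Euclidean algorithm:
  52 = 1*41 + 11, so a_0 = 1.
  41 = 3*11 + 8, so a_1 = 3.
  11 = 1*8 + 3, so a_2 = 1.
  8 = 2*3 + 2, so a_3 = 2.
  3 = 1*2 + 1, so a_4 = 1.
  2 = 2*1 + 0, so a_5 = 2.
so x = [1; 3, 1, 2, 1, 2].
Convergents (p_i = a_i*p_{i-1} + p_{i-2}, q_i = a_i*q_{i-1} + q_{i-2} with p_{-2}=0, p_{-1}=1, q_{-2}=1, q_{-1}=0), until the denominator exceeds 11:
  i=0: a_0=1, p_0 = 1*1 + 0 = 1, q_0 = 1*0 + 1 = 1.
  i=1: a_1=3, p_1 = 3*1 + 1 = 4, q_1 = 3*1 + 0 = 3.
  i=2: a_2=1, p_2 = 1*4 + 1 = 5, q_2 = 1*3 + 1 = 4.
  i=3: a_3=2, p_3 = 2*5 + 4 = 14, q_3 = 2*4 + 3 = 11.
  i=4: a_4=1, p_4 = 1*14 + 5 = 19, q_4 = 1*11 + 4 = 15.
q_4 = 15 > 11, so the last convergent with denominator <= 11 is p_3/q_3 = 14/11.
The closest fraction with denominator <= 11 is either p_3/q_3 or the intermediate fraction (k*p_3 + p_2)/(k*q_3 + q_2) with the largest k >= 1 whose denominator stays <= 11; these approach x as k grows, and every other convergent or intermediate fraction in range is farther away.
Largest k: floor((11 - q_2)/q_3) = floor((11 - 4)/11) = 0.
Since k = 0, no intermediate fraction beyond p_3/q_3 has denominator <= 11, so the convergent 14/11 is the closest (its error is |52*11 - 14*41|/(41*11) = 2/451).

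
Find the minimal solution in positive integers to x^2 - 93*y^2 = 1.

First expand sqrt(93) as a continued fraction. With x_i = (sqrt(93) + m_i)/d_i and (m_0, d_0) = (0, 1): a_0 = floor(sqrt(93)) = 9, since 9^2 = 81 <= 93 < 100 = 10^2.
Iterate m_{i+1} = d_i*a_i - m_i, d_{i+1} = (93 - m_{i+1}^2)/d_i, a_{i+1} = floor((a_0 + m_{i+1})/d_{i+1}):
  m_1 = 1*9 - 0 = 9, d_1 = (93 - 9^2)/1 = 12/1 = 12, a_1 = floor((9 + 9)/12) = 1.
  m_2 = 12*1 - 9 = 3, d_2 = (93 - 3^2)/12 = 84/12 = 7, a_2 = floor((9 + 3)/7) = 1.
  m_3 = 7*1 - 3 = 4, d_3 = (93 - 4^2)/7 = 77/7 = 11, a_3 = floor((9 + 4)/11) = 1.
  m_4 = 11*1 - 4 = 7, d_4 = (93 - 7^2)/11 = 44/11 = 4, a_4 = floor((9 + 7)/4) = 4.
  m_5 = 4*4 - 7 = 9, d_5 = (93 - 9^2)/4 = 12/4 = 3, a_5 = floor((9 + 9)/3) = 6.
  m_6 = 3*6 - 9 = 9, d_6 = (93 - 9^2)/3 = 12/3 = 4, a_6 = floor((9 + 9)/4) = 4.
  m_7 = 4*4 - 9 = 7, d_7 = (93 - 7^2)/4 = 44/4 = 11, a_7 = floor((9 + 7)/11) = 1.
  m_8 = 11*1 - 7 = 4, d_8 = (93 - 4^2)/11 = 77/11 = 7, a_8 = floor((9 + 4)/7) = 1.
  m_9 = 7*1 - 4 = 3, d_9 = (93 - 3^2)/7 = 84/7 = 12, a_9 = floor((9 + 3)/12) = 1.
  m_10 = 12*1 - 3 = 9, d_10 = (93 - 9^2)/12 = 12/12 = 1, a_10 = floor((9 + 9)/1) = 18.
  m_11 = 1*18 - 9 = 9, d_11 = (93 - 9^2)/1 = 12/1 = 12: (m_11, d_11) = (m_1, d_1) = (9, 12), so from here the quotients repeat a_1, ..., a_10; the period length is 10.
So sqrt(93) = [9; (1, 1, 1, 4, 6, 4, 1, 1, 1, 18)] with period length k = 10.
k is even, so the fundamental solution of x^2 - 93y^2 = 1 is (p_{k-1}, q_{k-1}) = (p_9, q_9); compute convergents through index 9.
Convergents (p_i = a_i*p_{i-1} + p_{i-2}, q_i = a_i*q_{i-1} + q_{i-2} with p_{-2}=0, p_{-1}=1, q_{-2}=1, q_{-1}=0):
  i=0: a_0=9, p_0 = 9*1 + 0 = 9, q_0 = 9*0 + 1 = 1.
  i=1: a_1=1, p_1 = 1*9 + 1 = 10, q_1 = 1*1 + 0 = 1.
  i=2: a_2=1, p_2 = 1*10 + 9 = 19, q_2 = 1*1 + 1 = 2.
  i=3: a_3=1, p_3 = 1*19 + 10 = 29, q_3 = 1*2 + 1 = 3.
  i=4: a_4=4, p_4 = 4*29 + 19 = 135, q_4 = 4*3 + 2 = 14.
  i=5: a_5=6, p_5 = 6*135 + 29 = 839, q_5 = 6*14 + 3 = 87.
  i=6: a_6=4, p_6 = 4*839 + 135 = 3491, q_6 = 4*87 + 14 = 362.
  i=7: a_7=1, p_7 = 1*3491 + 839 = 4330, q_7 = 1*362 + 87 = 449.
  i=8: a_8=1, p_8 = 1*4330 + 3491 = 7821, q_8 = 1*449 + 362 = 811.
  i=9: a_9=1, p_9 = 1*7821 + 4330 = 12151, q_9 = 1*811 + 449 = 1260.
Check: 12151^2 - 93*1260^2 = 147646801 - 147646800 = 1, so (x, y) = (12151, 1260) solves the equation, and by the theorem it is the least positive solution.

(x, y) = (12151, 1260)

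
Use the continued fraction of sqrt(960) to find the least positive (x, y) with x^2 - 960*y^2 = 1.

First expand sqrt(960) as a continued fraction. With x_i = (sqrt(960) + m_i)/d_i and (m_0, d_0) = (0, 1): a_0 = floor(sqrt(960)) = 30, since 30^2 = 900 <= 960 < 961 = 31^2.
Iterate m_{i+1} = d_i*a_i - m_i, d_{i+1} = (960 - m_{i+1}^2)/d_i, a_{i+1} = floor((a_0 + m_{i+1})/d_{i+1}):
  m_1 = 1*30 - 0 = 30, d_1 = (960 - 30^2)/1 = 60/1 = 60, a_1 = floor((30 + 30)/60) = 1.
  m_2 = 60*1 - 30 = 30, d_2 = (960 - 30^2)/60 = 60/60 = 1, a_2 = floor((30 + 30)/1) = 60.
  m_3 = 1*60 - 30 = 30, d_3 = (960 - 30^2)/1 = 60/1 = 60: (m_3, d_3) = (m_1, d_1) = (30, 60), so from here the quotients repeat a_1, a_2; the period length is 2.
So sqrt(960) = [30; (1, 60)] with period length k = 2.
k is even, so the fundamental solution of x^2 - 960y^2 = 1 is (p_{k-1}, q_{k-1}) = (p_1, q_1); compute convergents through index 1.
Convergents (p_i = a_i*p_{i-1} + p_{i-2}, q_i = a_i*q_{i-1} + q_{i-2} with p_{-2}=0, p_{-1}=1, q_{-2}=1, q_{-1}=0):
  i=0: a_0=30, p_0 = 30*1 + 0 = 30, q_0 = 30*0 + 1 = 1.
  i=1: a_1=1, p_1 = 1*30 + 1 = 31, q_1 = 1*1 + 0 = 1.
Check: 31^2 - 960*1^2 = 961 - 960 = 1, so (x, y) = (31, 1) solves the equation, and by the theorem it is the least positive solution.

(x, y) = (31, 1)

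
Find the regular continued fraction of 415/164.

Run the Euclidean algorithm on 415 and 164; the successive quotients are the partial quotients a_0, a_1, ... (each step inverts the fractional part left over by the previous one):
  415 = 2*164 + 87, so a_0 = 2.
  164 = 1*87 + 77, so a_1 = 1.
  87 = 1*77 + 10, so a_2 = 1.
  77 = 7*10 + 7, so a_3 = 7.
  10 = 1*7 + 3, so a_4 = 1.
  7 = 2*3 + 1, so a_5 = 2.
  3 = 3*1 + 0, so a_6 = 3.
The remainder reaches 0 after 7 divisions, so the expansion has 7 partial quotients, read off in order.

[2; 1, 1, 7, 1, 2, 3]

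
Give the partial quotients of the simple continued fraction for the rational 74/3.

Run the Euclidean algorithm on 74 and 3; the successive quotients are the partial quotients a_0, a_1, ... (each step inverts the fractional part left over by the previous one):
  74 = 24*3 + 2, so a_0 = 24.
  3 = 1*2 + 1, so a_1 = 1.
  2 = 2*1 + 0, so a_2 = 2.
The remainder reaches 0 after 3 divisions, so the expansion has 3 partial quotients, read off in order.

[24; 1, 2]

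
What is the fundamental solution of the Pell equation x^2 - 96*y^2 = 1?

First expand sqrt(96) as a continued fraction. With x_i = (sqrt(96) + m_i)/d_i and (m_0, d_0) = (0, 1): a_0 = floor(sqrt(96)) = 9, since 9^2 = 81 <= 96 < 100 = 10^2.
Iterate m_{i+1} = d_i*a_i - m_i, d_{i+1} = (96 - m_{i+1}^2)/d_i, a_{i+1} = floor((a_0 + m_{i+1})/d_{i+1}):
  m_1 = 1*9 - 0 = 9, d_1 = (96 - 9^2)/1 = 15/1 = 15, a_1 = floor((9 + 9)/15) = 1.
  m_2 = 15*1 - 9 = 6, d_2 = (96 - 6^2)/15 = 60/15 = 4, a_2 = floor((9 + 6)/4) = 3.
  m_3 = 4*3 - 6 = 6, d_3 = (96 - 6^2)/4 = 60/4 = 15, a_3 = floor((9 + 6)/15) = 1.
  m_4 = 15*1 - 6 = 9, d_4 = (96 - 9^2)/15 = 15/15 = 1, a_4 = floor((9 + 9)/1) = 18.
  m_5 = 1*18 - 9 = 9, d_5 = (96 - 9^2)/1 = 15/1 = 15: (m_5, d_5) = (m_1, d_1) = (9, 15), so from here the quotients repeat a_1, ..., a_4; the period length is 4.
So sqrt(96) = [9; (1, 3, 1, 18)] with period length k = 4.
k is even, so the fundamental solution of x^2 - 96y^2 = 1 is (p_{k-1}, q_{k-1}) = (p_3, q_3); compute convergents through index 3.
Convergents (p_i = a_i*p_{i-1} + p_{i-2}, q_i = a_i*q_{i-1} + q_{i-2} with p_{-2}=0, p_{-1}=1, q_{-2}=1, q_{-1}=0):
  i=0: a_0=9, p_0 = 9*1 + 0 = 9, q_0 = 9*0 + 1 = 1.
  i=1: a_1=1, p_1 = 1*9 + 1 = 10, q_1 = 1*1 + 0 = 1.
  i=2: a_2=3, p_2 = 3*10 + 9 = 39, q_2 = 3*1 + 1 = 4.
  i=3: a_3=1, p_3 = 1*39 + 10 = 49, q_3 = 1*4 + 1 = 5.
Check: 49^2 - 96*5^2 = 2401 - 2400 = 1, so (x, y) = (49, 5) solves the equation, and by the theorem it is the least positive solution.

(x, y) = (49, 5)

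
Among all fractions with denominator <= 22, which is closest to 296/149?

2/1

Expand x = 296/149 as a continued fraction with the Euclidean algorithm:
  296 = 1*149 + 147, so a_0 = 1.
  149 = 1*147 + 2, so a_1 = 1.
  147 = 73*2 + 1, so a_2 = 73.
  2 = 2*1 + 0, so a_3 = 2.
so x = [1; 1, 73, 2].
Convergents (p_i = a_i*p_{i-1} + p_{i-2}, q_i = a_i*q_{i-1} + q_{i-2} with p_{-2}=0, p_{-1}=1, q_{-2}=1, q_{-1}=0), until the denominator exceeds 22:
  i=0: a_0=1, p_0 = 1*1 + 0 = 1, q_0 = 1*0 + 1 = 1.
  i=1: a_1=1, p_1 = 1*1 + 1 = 2, q_1 = 1*1 + 0 = 1.
  i=2: a_2=73, p_2 = 73*2 + 1 = 147, q_2 = 73*1 + 1 = 74.
q_2 = 74 > 22, so the last convergent with denominator <= 22 is p_1/q_1 = 2/1.
The closest fraction with denominator <= 22 is either p_1/q_1 or the intermediate fraction (k*p_1 + p_0)/(k*q_1 + q_0) with the largest k >= 1 whose denominator stays <= 22; these approach x as k grows, and every other convergent or intermediate fraction in range is farther away.
Largest k: floor((22 - q_0)/q_1) = floor((22 - 1)/1) = 21.
That gives (21*2 + 1)/(21*1 + 1) = 43/22.
Compare the errors: |x - 2/1| = |296*1 - 2*149|/(149*1) = 2/149, and |x - 43/22| = |296*22 - 43*149|/(149*22) = 105/3278.
Cross-multiplying, 2*3278 = 6556 < 15645 = 105*149, so 2/149 is smaller: the convergent 2/1 is closer to x than 43/22.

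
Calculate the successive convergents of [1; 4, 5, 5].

1/1, 5/4, 26/21, 135/109

Using the convergent recurrence p_i = a_i*p_{i-1} + p_{i-2}, q_i = a_i*q_{i-1} + q_{i-2} with p_{-2}=0, p_{-1}=1, q_{-2}=1, q_{-1}=0:
  i=0: a_0=1, p_0 = 1*1 + 0 = 1, q_0 = 1*0 + 1 = 1.
  i=1: a_1=4, p_1 = 4*1 + 1 = 5, q_1 = 4*1 + 0 = 4.
  i=2: a_2=5, p_2 = 5*5 + 1 = 26, q_2 = 5*4 + 1 = 21.
  i=3: a_3=5, p_3 = 5*26 + 5 = 135, q_3 = 5*21 + 4 = 109.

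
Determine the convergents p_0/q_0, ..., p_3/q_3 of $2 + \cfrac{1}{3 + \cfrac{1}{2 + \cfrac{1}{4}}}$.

Using the convergent recurrence p_i = a_i*p_{i-1} + p_{i-2}, q_i = a_i*q_{i-1} + q_{i-2} with p_{-2}=0, p_{-1}=1, q_{-2}=1, q_{-1}=0:
  i=0: a_0=2, p_0 = 2*1 + 0 = 2, q_0 = 2*0 + 1 = 1.
  i=1: a_1=3, p_1 = 3*2 + 1 = 7, q_1 = 3*1 + 0 = 3.
  i=2: a_2=2, p_2 = 2*7 + 2 = 16, q_2 = 2*3 + 1 = 7.
  i=3: a_3=4, p_3 = 4*16 + 7 = 71, q_3 = 4*7 + 3 = 31.

2/1, 7/3, 16/7, 71/31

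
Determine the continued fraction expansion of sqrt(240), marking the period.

[15; (2, 30)]

Write x_i = (sqrt(240) + m_i)/d_i with (m_0, d_0) = (0, 1). a_0 = floor(sqrt(240)) = 15, since 15^2 = 225 <= 240 < 256 = 16^2.
Iterate m_{i+1} = d_i*a_i - m_i, d_{i+1} = (240 - m_{i+1}^2)/d_i, a_{i+1} = floor((a_0 + m_{i+1})/d_{i+1}):
  m_1 = 1*15 - 0 = 15, d_1 = (240 - 15^2)/1 = 15/1 = 15, a_1 = floor((15 + 15)/15) = 2.
  m_2 = 15*2 - 15 = 15, d_2 = (240 - 15^2)/15 = 15/15 = 1, a_2 = floor((15 + 15)/1) = 30.
  m_3 = 1*30 - 15 = 15, d_3 = (240 - 15^2)/1 = 15/1 = 15: (m_3, d_3) = (m_1, d_1) = (15, 15), so from here the quotients repeat a_1, a_2; the period length is 2.
Hence the expansion of sqrt(240) is a_0 = 15 followed by the repeating block 2, 30 (period 2).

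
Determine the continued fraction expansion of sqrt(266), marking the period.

[16; (3, 4, 3, 32)]

Write x_i = (sqrt(266) + m_i)/d_i with (m_0, d_0) = (0, 1). a_0 = floor(sqrt(266)) = 16, since 16^2 = 256 <= 266 < 289 = 17^2.
Iterate m_{i+1} = d_i*a_i - m_i, d_{i+1} = (266 - m_{i+1}^2)/d_i, a_{i+1} = floor((a_0 + m_{i+1})/d_{i+1}):
  m_1 = 1*16 - 0 = 16, d_1 = (266 - 16^2)/1 = 10/1 = 10, a_1 = floor((16 + 16)/10) = 3.
  m_2 = 10*3 - 16 = 14, d_2 = (266 - 14^2)/10 = 70/10 = 7, a_2 = floor((16 + 14)/7) = 4.
  m_3 = 7*4 - 14 = 14, d_3 = (266 - 14^2)/7 = 70/7 = 10, a_3 = floor((16 + 14)/10) = 3.
  m_4 = 10*3 - 14 = 16, d_4 = (266 - 16^2)/10 = 10/10 = 1, a_4 = floor((16 + 16)/1) = 32.
  m_5 = 1*32 - 16 = 16, d_5 = (266 - 16^2)/1 = 10/1 = 10: (m_5, d_5) = (m_1, d_1) = (16, 10), so from here the quotients repeat a_1, ..., a_4; the period length is 4.
Hence the expansion of sqrt(266) is a_0 = 16 followed by the repeating block 3, 4, 3, 32 (period 4).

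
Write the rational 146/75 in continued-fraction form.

[1; 1, 17, 1, 3]

Run the Euclidean algorithm on 146 and 75; the successive quotients are the partial quotients a_0, a_1, ... (each step inverts the fractional part left over by the previous one):
  146 = 1*75 + 71, so a_0 = 1.
  75 = 1*71 + 4, so a_1 = 1.
  71 = 17*4 + 3, so a_2 = 17.
  4 = 1*3 + 1, so a_3 = 1.
  3 = 3*1 + 0, so a_4 = 3.
The remainder reaches 0 after 5 divisions, so the expansion has 5 partial quotients, read off in order.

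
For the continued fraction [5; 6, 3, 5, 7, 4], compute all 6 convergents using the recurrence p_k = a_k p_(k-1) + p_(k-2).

Using the convergent recurrence p_i = a_i*p_{i-1} + p_{i-2}, q_i = a_i*q_{i-1} + q_{i-2} with p_{-2}=0, p_{-1}=1, q_{-2}=1, q_{-1}=0:
  i=0: a_0=5, p_0 = 5*1 + 0 = 5, q_0 = 5*0 + 1 = 1.
  i=1: a_1=6, p_1 = 6*5 + 1 = 31, q_1 = 6*1 + 0 = 6.
  i=2: a_2=3, p_2 = 3*31 + 5 = 98, q_2 = 3*6 + 1 = 19.
  i=3: a_3=5, p_3 = 5*98 + 31 = 521, q_3 = 5*19 + 6 = 101.
  i=4: a_4=7, p_4 = 7*521 + 98 = 3745, q_4 = 7*101 + 19 = 726.
  i=5: a_5=4, p_5 = 4*3745 + 521 = 15501, q_5 = 4*726 + 101 = 3005.

5/1, 31/6, 98/19, 521/101, 3745/726, 15501/3005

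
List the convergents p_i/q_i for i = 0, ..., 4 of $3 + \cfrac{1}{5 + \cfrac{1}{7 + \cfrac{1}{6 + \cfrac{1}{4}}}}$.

3/1, 16/5, 115/36, 706/221, 2939/920

Using the convergent recurrence p_i = a_i*p_{i-1} + p_{i-2}, q_i = a_i*q_{i-1} + q_{i-2} with p_{-2}=0, p_{-1}=1, q_{-2}=1, q_{-1}=0:
  i=0: a_0=3, p_0 = 3*1 + 0 = 3, q_0 = 3*0 + 1 = 1.
  i=1: a_1=5, p_1 = 5*3 + 1 = 16, q_1 = 5*1 + 0 = 5.
  i=2: a_2=7, p_2 = 7*16 + 3 = 115, q_2 = 7*5 + 1 = 36.
  i=3: a_3=6, p_3 = 6*115 + 16 = 706, q_3 = 6*36 + 5 = 221.
  i=4: a_4=4, p_4 = 4*706 + 115 = 2939, q_4 = 4*221 + 36 = 920.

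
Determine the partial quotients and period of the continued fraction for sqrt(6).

[2; (2, 4)]

Write x_i = (sqrt(6) + m_i)/d_i with (m_0, d_0) = (0, 1). a_0 = floor(sqrt(6)) = 2, since 2^2 = 4 <= 6 < 9 = 3^2.
Iterate m_{i+1} = d_i*a_i - m_i, d_{i+1} = (6 - m_{i+1}^2)/d_i, a_{i+1} = floor((a_0 + m_{i+1})/d_{i+1}):
  m_1 = 1*2 - 0 = 2, d_1 = (6 - 2^2)/1 = 2/1 = 2, a_1 = floor((2 + 2)/2) = 2.
  m_2 = 2*2 - 2 = 2, d_2 = (6 - 2^2)/2 = 2/2 = 1, a_2 = floor((2 + 2)/1) = 4.
  m_3 = 1*4 - 2 = 2, d_3 = (6 - 2^2)/1 = 2/1 = 2: (m_3, d_3) = (m_1, d_1) = (2, 2), so from here the quotients repeat a_1, a_2; the period length is 2.
Hence the expansion of sqrt(6) is a_0 = 2 followed by the repeating block 2, 4 (period 2).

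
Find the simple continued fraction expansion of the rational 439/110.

Run the Euclidean algorithm on 439 and 110; the successive quotients are the partial quotients a_0, a_1, ... (each step inverts the fractional part left over by the previous one):
  439 = 3*110 + 109, so a_0 = 3.
  110 = 1*109 + 1, so a_1 = 1.
  109 = 109*1 + 0, so a_2 = 109.
The remainder reaches 0 after 3 divisions, so the expansion has 3 partial quotients, read off in order.

[3; 1, 109]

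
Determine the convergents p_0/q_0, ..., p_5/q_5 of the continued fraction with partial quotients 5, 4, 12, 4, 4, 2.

Using the convergent recurrence p_i = a_i*p_{i-1} + p_{i-2}, q_i = a_i*q_{i-1} + q_{i-2} with p_{-2}=0, p_{-1}=1, q_{-2}=1, q_{-1}=0:
  i=0: a_0=5, p_0 = 5*1 + 0 = 5, q_0 = 5*0 + 1 = 1.
  i=1: a_1=4, p_1 = 4*5 + 1 = 21, q_1 = 4*1 + 0 = 4.
  i=2: a_2=12, p_2 = 12*21 + 5 = 257, q_2 = 12*4 + 1 = 49.
  i=3: a_3=4, p_3 = 4*257 + 21 = 1049, q_3 = 4*49 + 4 = 200.
  i=4: a_4=4, p_4 = 4*1049 + 257 = 4453, q_4 = 4*200 + 49 = 849.
  i=5: a_5=2, p_5 = 2*4453 + 1049 = 9955, q_5 = 2*849 + 200 = 1898.

5/1, 21/4, 257/49, 1049/200, 4453/849, 9955/1898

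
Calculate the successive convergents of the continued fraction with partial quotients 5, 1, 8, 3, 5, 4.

Using the convergent recurrence p_i = a_i*p_{i-1} + p_{i-2}, q_i = a_i*q_{i-1} + q_{i-2} with p_{-2}=0, p_{-1}=1, q_{-2}=1, q_{-1}=0:
  i=0: a_0=5, p_0 = 5*1 + 0 = 5, q_0 = 5*0 + 1 = 1.
  i=1: a_1=1, p_1 = 1*5 + 1 = 6, q_1 = 1*1 + 0 = 1.
  i=2: a_2=8, p_2 = 8*6 + 5 = 53, q_2 = 8*1 + 1 = 9.
  i=3: a_3=3, p_3 = 3*53 + 6 = 165, q_3 = 3*9 + 1 = 28.
  i=4: a_4=5, p_4 = 5*165 + 53 = 878, q_4 = 5*28 + 9 = 149.
  i=5: a_5=4, p_5 = 4*878 + 165 = 3677, q_5 = 4*149 + 28 = 624.

5/1, 6/1, 53/9, 165/28, 878/149, 3677/624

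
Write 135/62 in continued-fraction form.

[2; 5, 1, 1, 1, 3]

Run the Euclidean algorithm on 135 and 62; the successive quotients are the partial quotients a_0, a_1, ... (each step inverts the fractional part left over by the previous one):
  135 = 2*62 + 11, so a_0 = 2.
  62 = 5*11 + 7, so a_1 = 5.
  11 = 1*7 + 4, so a_2 = 1.
  7 = 1*4 + 3, so a_3 = 1.
  4 = 1*3 + 1, so a_4 = 1.
  3 = 3*1 + 0, so a_5 = 3.
The remainder reaches 0 after 6 divisions, so the expansion has 6 partial quotients, read off in order.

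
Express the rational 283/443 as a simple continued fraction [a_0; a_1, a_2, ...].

[0; 1, 1, 1, 3, 3, 12]

Run the Euclidean algorithm on 283 and 443; the successive quotients are the partial quotients a_0, a_1, ... (each step inverts the fractional part left over by the previous one):
  283 = 0*443 + 283, so a_0 = 0.
  443 = 1*283 + 160, so a_1 = 1.
  283 = 1*160 + 123, so a_2 = 1.
  160 = 1*123 + 37, so a_3 = 1.
  123 = 3*37 + 12, so a_4 = 3.
  37 = 3*12 + 1, so a_5 = 3.
  12 = 12*1 + 0, so a_6 = 12.
The remainder reaches 0 after 7 divisions, so the expansion has 7 partial quotients, read off in order.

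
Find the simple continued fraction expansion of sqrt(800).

Write x_i = (sqrt(800) + m_i)/d_i with (m_0, d_0) = (0, 1). a_0 = floor(sqrt(800)) = 28, since 28^2 = 784 <= 800 < 841 = 29^2.
Iterate m_{i+1} = d_i*a_i - m_i, d_{i+1} = (800 - m_{i+1}^2)/d_i, a_{i+1} = floor((a_0 + m_{i+1})/d_{i+1}):
  m_1 = 1*28 - 0 = 28, d_1 = (800 - 28^2)/1 = 16/1 = 16, a_1 = floor((28 + 28)/16) = 3.
  m_2 = 16*3 - 28 = 20, d_2 = (800 - 20^2)/16 = 400/16 = 25, a_2 = floor((28 + 20)/25) = 1.
  m_3 = 25*1 - 20 = 5, d_3 = (800 - 5^2)/25 = 775/25 = 31, a_3 = floor((28 + 5)/31) = 1.
  m_4 = 31*1 - 5 = 26, d_4 = (800 - 26^2)/31 = 124/31 = 4, a_4 = floor((28 + 26)/4) = 13.
  m_5 = 4*13 - 26 = 26, d_5 = (800 - 26^2)/4 = 124/4 = 31, a_5 = floor((28 + 26)/31) = 1.
  m_6 = 31*1 - 26 = 5, d_6 = (800 - 5^2)/31 = 775/31 = 25, a_6 = floor((28 + 5)/25) = 1.
  m_7 = 25*1 - 5 = 20, d_7 = (800 - 20^2)/25 = 400/25 = 16, a_7 = floor((28 + 20)/16) = 3.
  m_8 = 16*3 - 20 = 28, d_8 = (800 - 28^2)/16 = 16/16 = 1, a_8 = floor((28 + 28)/1) = 56.
  m_9 = 1*56 - 28 = 28, d_9 = (800 - 28^2)/1 = 16/1 = 16: (m_9, d_9) = (m_1, d_1) = (28, 16), so from here the quotients repeat a_1, ..., a_8; the period length is 8.
Hence the expansion of sqrt(800) is a_0 = 28 followed by the repeating block 3, 1, 1, 13, 1, 1, 3, 56 (period 8).

[28; (3, 1, 1, 13, 1, 1, 3, 56)]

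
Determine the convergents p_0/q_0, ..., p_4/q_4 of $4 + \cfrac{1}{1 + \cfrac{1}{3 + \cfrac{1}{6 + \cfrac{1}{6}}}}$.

4/1, 5/1, 19/4, 119/25, 733/154

Using the convergent recurrence p_i = a_i*p_{i-1} + p_{i-2}, q_i = a_i*q_{i-1} + q_{i-2} with p_{-2}=0, p_{-1}=1, q_{-2}=1, q_{-1}=0:
  i=0: a_0=4, p_0 = 4*1 + 0 = 4, q_0 = 4*0 + 1 = 1.
  i=1: a_1=1, p_1 = 1*4 + 1 = 5, q_1 = 1*1 + 0 = 1.
  i=2: a_2=3, p_2 = 3*5 + 4 = 19, q_2 = 3*1 + 1 = 4.
  i=3: a_3=6, p_3 = 6*19 + 5 = 119, q_3 = 6*4 + 1 = 25.
  i=4: a_4=6, p_4 = 6*119 + 19 = 733, q_4 = 6*25 + 4 = 154.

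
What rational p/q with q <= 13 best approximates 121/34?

Expand x = 121/34 as a continued fraction with the Euclidean algorithm:
  121 = 3*34 + 19, so a_0 = 3.
  34 = 1*19 + 15, so a_1 = 1.
  19 = 1*15 + 4, so a_2 = 1.
  15 = 3*4 + 3, so a_3 = 3.
  4 = 1*3 + 1, so a_4 = 1.
  3 = 3*1 + 0, so a_5 = 3.
so x = [3; 1, 1, 3, 1, 3].
Convergents (p_i = a_i*p_{i-1} + p_{i-2}, q_i = a_i*q_{i-1} + q_{i-2} with p_{-2}=0, p_{-1}=1, q_{-2}=1, q_{-1}=0), until the denominator exceeds 13:
  i=0: a_0=3, p_0 = 3*1 + 0 = 3, q_0 = 3*0 + 1 = 1.
  i=1: a_1=1, p_1 = 1*3 + 1 = 4, q_1 = 1*1 + 0 = 1.
  i=2: a_2=1, p_2 = 1*4 + 3 = 7, q_2 = 1*1 + 1 = 2.
  i=3: a_3=3, p_3 = 3*7 + 4 = 25, q_3 = 3*2 + 1 = 7.
  i=4: a_4=1, p_4 = 1*25 + 7 = 32, q_4 = 1*7 + 2 = 9.
  i=5: a_5=3, p_5 = 3*32 + 25 = 121, q_5 = 3*9 + 7 = 34.
q_5 = 34 > 13, so the last convergent with denominator <= 13 is p_4/q_4 = 32/9.
The closest fraction with denominator <= 13 is either p_4/q_4 or the intermediate fraction (k*p_4 + p_3)/(k*q_4 + q_3) with the largest k >= 1 whose denominator stays <= 13; these approach x as k grows, and every other convergent or intermediate fraction in range is farther away.
Largest k: floor((13 - q_3)/q_4) = floor((13 - 7)/9) = 0.
Since k = 0, no intermediate fraction beyond p_4/q_4 has denominator <= 13, so the convergent 32/9 is the closest (its error is |121*9 - 32*34|/(34*9) = 1/306).

32/9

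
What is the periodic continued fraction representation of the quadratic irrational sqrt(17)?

Write x_i = (sqrt(17) + m_i)/d_i with (m_0, d_0) = (0, 1). a_0 = floor(sqrt(17)) = 4, since 4^2 = 16 <= 17 < 25 = 5^2.
Iterate m_{i+1} = d_i*a_i - m_i, d_{i+1} = (17 - m_{i+1}^2)/d_i, a_{i+1} = floor((a_0 + m_{i+1})/d_{i+1}):
  m_1 = 1*4 - 0 = 4, d_1 = (17 - 4^2)/1 = 1/1 = 1, a_1 = floor((4 + 4)/1) = 8.
  m_2 = 1*8 - 4 = 4, d_2 = (17 - 4^2)/1 = 1/1 = 1: (m_2, d_2) = (m_1, d_1) = (4, 1), so from here the quotient a_1 repeats; the period length is 1.
Hence the expansion of sqrt(17) is a_0 = 4 followed by the repeating block 8 (period 1).

[4; (8)]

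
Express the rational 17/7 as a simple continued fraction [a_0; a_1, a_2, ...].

[2; 2, 3]

Run the Euclidean algorithm on 17 and 7; the successive quotients are the partial quotients a_0, a_1, ... (each step inverts the fractional part left over by the previous one):
  17 = 2*7 + 3, so a_0 = 2.
  7 = 2*3 + 1, so a_1 = 2.
  3 = 3*1 + 0, so a_2 = 3.
The remainder reaches 0 after 3 divisions, so the expansion has 3 partial quotients, read off in order.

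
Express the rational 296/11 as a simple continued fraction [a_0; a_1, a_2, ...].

Run the Euclidean algorithm on 296 and 11; the successive quotients are the partial quotients a_0, a_1, ... (each step inverts the fractional part left over by the previous one):
  296 = 26*11 + 10, so a_0 = 26.
  11 = 1*10 + 1, so a_1 = 1.
  10 = 10*1 + 0, so a_2 = 10.
The remainder reaches 0 after 3 divisions, so the expansion has 3 partial quotients, read off in order.

[26; 1, 10]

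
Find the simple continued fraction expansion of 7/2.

[3; 2]

Run the Euclidean algorithm on 7 and 2; the successive quotients are the partial quotients a_0, a_1, ... (each step inverts the fractional part left over by the previous one):
  7 = 3*2 + 1, so a_0 = 3.
  2 = 2*1 + 0, so a_1 = 2.
The remainder reaches 0 after 2 divisions, so the expansion has 2 partial quotients, read off in order.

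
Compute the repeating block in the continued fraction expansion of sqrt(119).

[10; (1, 9, 1, 20)]

Write x_i = (sqrt(119) + m_i)/d_i with (m_0, d_0) = (0, 1). a_0 = floor(sqrt(119)) = 10, since 10^2 = 100 <= 119 < 121 = 11^2.
Iterate m_{i+1} = d_i*a_i - m_i, d_{i+1} = (119 - m_{i+1}^2)/d_i, a_{i+1} = floor((a_0 + m_{i+1})/d_{i+1}):
  m_1 = 1*10 - 0 = 10, d_1 = (119 - 10^2)/1 = 19/1 = 19, a_1 = floor((10 + 10)/19) = 1.
  m_2 = 19*1 - 10 = 9, d_2 = (119 - 9^2)/19 = 38/19 = 2, a_2 = floor((10 + 9)/2) = 9.
  m_3 = 2*9 - 9 = 9, d_3 = (119 - 9^2)/2 = 38/2 = 19, a_3 = floor((10 + 9)/19) = 1.
  m_4 = 19*1 - 9 = 10, d_4 = (119 - 10^2)/19 = 19/19 = 1, a_4 = floor((10 + 10)/1) = 20.
  m_5 = 1*20 - 10 = 10, d_5 = (119 - 10^2)/1 = 19/1 = 19: (m_5, d_5) = (m_1, d_1) = (10, 19), so from here the quotients repeat a_1, ..., a_4; the period length is 4.
Hence the expansion of sqrt(119) is a_0 = 10 followed by the repeating block 1, 9, 1, 20 (period 4).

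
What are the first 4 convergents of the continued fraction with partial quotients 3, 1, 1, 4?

3/1, 4/1, 7/2, 32/9

Using the convergent recurrence p_i = a_i*p_{i-1} + p_{i-2}, q_i = a_i*q_{i-1} + q_{i-2} with p_{-2}=0, p_{-1}=1, q_{-2}=1, q_{-1}=0:
  i=0: a_0=3, p_0 = 3*1 + 0 = 3, q_0 = 3*0 + 1 = 1.
  i=1: a_1=1, p_1 = 1*3 + 1 = 4, q_1 = 1*1 + 0 = 1.
  i=2: a_2=1, p_2 = 1*4 + 3 = 7, q_2 = 1*1 + 1 = 2.
  i=3: a_3=4, p_3 = 4*7 + 4 = 32, q_3 = 4*2 + 1 = 9.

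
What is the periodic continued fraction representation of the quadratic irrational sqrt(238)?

[15; (2, 2, 1, 14, 1, 2, 2, 30)]

Write x_i = (sqrt(238) + m_i)/d_i with (m_0, d_0) = (0, 1). a_0 = floor(sqrt(238)) = 15, since 15^2 = 225 <= 238 < 256 = 16^2.
Iterate m_{i+1} = d_i*a_i - m_i, d_{i+1} = (238 - m_{i+1}^2)/d_i, a_{i+1} = floor((a_0 + m_{i+1})/d_{i+1}):
  m_1 = 1*15 - 0 = 15, d_1 = (238 - 15^2)/1 = 13/1 = 13, a_1 = floor((15 + 15)/13) = 2.
  m_2 = 13*2 - 15 = 11, d_2 = (238 - 11^2)/13 = 117/13 = 9, a_2 = floor((15 + 11)/9) = 2.
  m_3 = 9*2 - 11 = 7, d_3 = (238 - 7^2)/9 = 189/9 = 21, a_3 = floor((15 + 7)/21) = 1.
  m_4 = 21*1 - 7 = 14, d_4 = (238 - 14^2)/21 = 42/21 = 2, a_4 = floor((15 + 14)/2) = 14.
  m_5 = 2*14 - 14 = 14, d_5 = (238 - 14^2)/2 = 42/2 = 21, a_5 = floor((15 + 14)/21) = 1.
  m_6 = 21*1 - 14 = 7, d_6 = (238 - 7^2)/21 = 189/21 = 9, a_6 = floor((15 + 7)/9) = 2.
  m_7 = 9*2 - 7 = 11, d_7 = (238 - 11^2)/9 = 117/9 = 13, a_7 = floor((15 + 11)/13) = 2.
  m_8 = 13*2 - 11 = 15, d_8 = (238 - 15^2)/13 = 13/13 = 1, a_8 = floor((15 + 15)/1) = 30.
  m_9 = 1*30 - 15 = 15, d_9 = (238 - 15^2)/1 = 13/1 = 13: (m_9, d_9) = (m_1, d_1) = (15, 13), so from here the quotients repeat a_1, ..., a_8; the period length is 8.
Hence the expansion of sqrt(238) is a_0 = 15 followed by the repeating block 2, 2, 1, 14, 1, 2, 2, 30 (period 8).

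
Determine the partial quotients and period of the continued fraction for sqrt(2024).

[44; (1, 88)]

Write x_i = (sqrt(2024) + m_i)/d_i with (m_0, d_0) = (0, 1). a_0 = floor(sqrt(2024)) = 44, since 44^2 = 1936 <= 2024 < 2025 = 45^2.
Iterate m_{i+1} = d_i*a_i - m_i, d_{i+1} = (2024 - m_{i+1}^2)/d_i, a_{i+1} = floor((a_0 + m_{i+1})/d_{i+1}):
  m_1 = 1*44 - 0 = 44, d_1 = (2024 - 44^2)/1 = 88/1 = 88, a_1 = floor((44 + 44)/88) = 1.
  m_2 = 88*1 - 44 = 44, d_2 = (2024 - 44^2)/88 = 88/88 = 1, a_2 = floor((44 + 44)/1) = 88.
  m_3 = 1*88 - 44 = 44, d_3 = (2024 - 44^2)/1 = 88/1 = 88: (m_3, d_3) = (m_1, d_1) = (44, 88), so from here the quotients repeat a_1, a_2; the period length is 2.
Hence the expansion of sqrt(2024) is a_0 = 44 followed by the repeating block 1, 88 (period 2).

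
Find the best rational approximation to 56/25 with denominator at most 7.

Expand x = 56/25 as a continued fraction with the Euclidean algorithm:
  56 = 2*25 + 6, so a_0 = 2.
  25 = 4*6 + 1, so a_1 = 4.
  6 = 6*1 + 0, so a_2 = 6.
so x = [2; 4, 6].
Convergents (p_i = a_i*p_{i-1} + p_{i-2}, q_i = a_i*q_{i-1} + q_{i-2} with p_{-2}=0, p_{-1}=1, q_{-2}=1, q_{-1}=0), until the denominator exceeds 7:
  i=0: a_0=2, p_0 = 2*1 + 0 = 2, q_0 = 2*0 + 1 = 1.
  i=1: a_1=4, p_1 = 4*2 + 1 = 9, q_1 = 4*1 + 0 = 4.
  i=2: a_2=6, p_2 = 6*9 + 2 = 56, q_2 = 6*4 + 1 = 25.
q_2 = 25 > 7, so the last convergent with denominator <= 7 is p_1/q_1 = 9/4.
The closest fraction with denominator <= 7 is either p_1/q_1 or the intermediate fraction (k*p_1 + p_0)/(k*q_1 + q_0) with the largest k >= 1 whose denominator stays <= 7; these approach x as k grows, and every other convergent or intermediate fraction in range is farther away.
Largest k: floor((7 - q_0)/q_1) = floor((7 - 1)/4) = 1.
That gives (1*9 + 2)/(1*4 + 1) = 11/5.
Compare the errors: |x - 9/4| = |56*4 - 9*25|/(25*4) = 1/100, and |x - 11/5| = |56*5 - 11*25|/(25*5) = 5/125.
Cross-multiplying, 1*125 = 125 < 500 = 5*100, so 1/100 is smaller: the convergent 9/4 is closer to x than 11/5.

9/4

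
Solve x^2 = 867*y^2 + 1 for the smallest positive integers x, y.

(x, y) = (70226, 2385)

First expand sqrt(867) as a continued fraction. With x_i = (sqrt(867) + m_i)/d_i and (m_0, d_0) = (0, 1): a_0 = floor(sqrt(867)) = 29, since 29^2 = 841 <= 867 < 900 = 30^2.
Iterate m_{i+1} = d_i*a_i - m_i, d_{i+1} = (867 - m_{i+1}^2)/d_i, a_{i+1} = floor((a_0 + m_{i+1})/d_{i+1}):
  m_1 = 1*29 - 0 = 29, d_1 = (867 - 29^2)/1 = 26/1 = 26, a_1 = floor((29 + 29)/26) = 2.
  m_2 = 26*2 - 29 = 23, d_2 = (867 - 23^2)/26 = 338/26 = 13, a_2 = floor((29 + 23)/13) = 4.
  m_3 = 13*4 - 23 = 29, d_3 = (867 - 29^2)/13 = 26/13 = 2, a_3 = floor((29 + 29)/2) = 29.
  m_4 = 2*29 - 29 = 29, d_4 = (867 - 29^2)/2 = 26/2 = 13, a_4 = floor((29 + 29)/13) = 4.
  m_5 = 13*4 - 29 = 23, d_5 = (867 - 23^2)/13 = 338/13 = 26, a_5 = floor((29 + 23)/26) = 2.
  m_6 = 26*2 - 23 = 29, d_6 = (867 - 29^2)/26 = 26/26 = 1, a_6 = floor((29 + 29)/1) = 58.
  m_7 = 1*58 - 29 = 29, d_7 = (867 - 29^2)/1 = 26/1 = 26: (m_7, d_7) = (m_1, d_1) = (29, 26), so from here the quotients repeat a_1, ..., a_6; the period length is 6.
So sqrt(867) = [29; (2, 4, 29, 4, 2, 58)] with period length k = 6.
k is even, so the fundamental solution of x^2 - 867y^2 = 1 is (p_{k-1}, q_{k-1}) = (p_5, q_5); compute convergents through index 5.
Convergents (p_i = a_i*p_{i-1} + p_{i-2}, q_i = a_i*q_{i-1} + q_{i-2} with p_{-2}=0, p_{-1}=1, q_{-2}=1, q_{-1}=0):
  i=0: a_0=29, p_0 = 29*1 + 0 = 29, q_0 = 29*0 + 1 = 1.
  i=1: a_1=2, p_1 = 2*29 + 1 = 59, q_1 = 2*1 + 0 = 2.
  i=2: a_2=4, p_2 = 4*59 + 29 = 265, q_2 = 4*2 + 1 = 9.
  i=3: a_3=29, p_3 = 29*265 + 59 = 7744, q_3 = 29*9 + 2 = 263.
  i=4: a_4=4, p_4 = 4*7744 + 265 = 31241, q_4 = 4*263 + 9 = 1061.
  i=5: a_5=2, p_5 = 2*31241 + 7744 = 70226, q_5 = 2*1061 + 263 = 2385.
Check: 70226^2 - 867*2385^2 = 4931691076 - 4931691075 = 1, so (x, y) = (70226, 2385) solves the equation, and by the theorem it is the least positive solution.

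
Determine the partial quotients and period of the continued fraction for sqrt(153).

[12; (2, 1, 2, 2, 2, 1, 2, 24)]

Write x_i = (sqrt(153) + m_i)/d_i with (m_0, d_0) = (0, 1). a_0 = floor(sqrt(153)) = 12, since 12^2 = 144 <= 153 < 169 = 13^2.
Iterate m_{i+1} = d_i*a_i - m_i, d_{i+1} = (153 - m_{i+1}^2)/d_i, a_{i+1} = floor((a_0 + m_{i+1})/d_{i+1}):
  m_1 = 1*12 - 0 = 12, d_1 = (153 - 12^2)/1 = 9/1 = 9, a_1 = floor((12 + 12)/9) = 2.
  m_2 = 9*2 - 12 = 6, d_2 = (153 - 6^2)/9 = 117/9 = 13, a_2 = floor((12 + 6)/13) = 1.
  m_3 = 13*1 - 6 = 7, d_3 = (153 - 7^2)/13 = 104/13 = 8, a_3 = floor((12 + 7)/8) = 2.
  m_4 = 8*2 - 7 = 9, d_4 = (153 - 9^2)/8 = 72/8 = 9, a_4 = floor((12 + 9)/9) = 2.
  m_5 = 9*2 - 9 = 9, d_5 = (153 - 9^2)/9 = 72/9 = 8, a_5 = floor((12 + 9)/8) = 2.
  m_6 = 8*2 - 9 = 7, d_6 = (153 - 7^2)/8 = 104/8 = 13, a_6 = floor((12 + 7)/13) = 1.
  m_7 = 13*1 - 7 = 6, d_7 = (153 - 6^2)/13 = 117/13 = 9, a_7 = floor((12 + 6)/9) = 2.
  m_8 = 9*2 - 6 = 12, d_8 = (153 - 12^2)/9 = 9/9 = 1, a_8 = floor((12 + 12)/1) = 24.
  m_9 = 1*24 - 12 = 12, d_9 = (153 - 12^2)/1 = 9/1 = 9: (m_9, d_9) = (m_1, d_1) = (12, 9), so from here the quotients repeat a_1, ..., a_8; the period length is 8.
Hence the expansion of sqrt(153) is a_0 = 12 followed by the repeating block 2, 1, 2, 2, 2, 1, 2, 24 (period 8).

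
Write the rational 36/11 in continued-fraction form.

Run the Euclidean algorithm on 36 and 11; the successive quotients are the partial quotients a_0, a_1, ... (each step inverts the fractional part left over by the previous one):
  36 = 3*11 + 3, so a_0 = 3.
  11 = 3*3 + 2, so a_1 = 3.
  3 = 1*2 + 1, so a_2 = 1.
  2 = 2*1 + 0, so a_3 = 2.
The remainder reaches 0 after 4 divisions, so the expansion has 4 partial quotients, read off in order.

[3; 3, 1, 2]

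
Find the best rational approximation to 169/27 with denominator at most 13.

25/4

Expand x = 169/27 as a continued fraction with the Euclidean algorithm:
  169 = 6*27 + 7, so a_0 = 6.
  27 = 3*7 + 6, so a_1 = 3.
  7 = 1*6 + 1, so a_2 = 1.
  6 = 6*1 + 0, so a_3 = 6.
so x = [6; 3, 1, 6].
Convergents (p_i = a_i*p_{i-1} + p_{i-2}, q_i = a_i*q_{i-1} + q_{i-2} with p_{-2}=0, p_{-1}=1, q_{-2}=1, q_{-1}=0), until the denominator exceeds 13:
  i=0: a_0=6, p_0 = 6*1 + 0 = 6, q_0 = 6*0 + 1 = 1.
  i=1: a_1=3, p_1 = 3*6 + 1 = 19, q_1 = 3*1 + 0 = 3.
  i=2: a_2=1, p_2 = 1*19 + 6 = 25, q_2 = 1*3 + 1 = 4.
  i=3: a_3=6, p_3 = 6*25 + 19 = 169, q_3 = 6*4 + 3 = 27.
q_3 = 27 > 13, so the last convergent with denominator <= 13 is p_2/q_2 = 25/4.
The closest fraction with denominator <= 13 is either p_2/q_2 or the intermediate fraction (k*p_2 + p_1)/(k*q_2 + q_1) with the largest k >= 1 whose denominator stays <= 13; these approach x as k grows, and every other convergent or intermediate fraction in range is farther away.
Largest k: floor((13 - q_1)/q_2) = floor((13 - 3)/4) = 2.
That gives (2*25 + 19)/(2*4 + 3) = 69/11.
Compare the errors: |x - 25/4| = |169*4 - 25*27|/(27*4) = 1/108, and |x - 69/11| = |169*11 - 69*27|/(27*11) = 4/297.
Cross-multiplying, 1*297 = 297 < 432 = 4*108, so 1/108 is smaller: the convergent 25/4 is closer to x than 69/11.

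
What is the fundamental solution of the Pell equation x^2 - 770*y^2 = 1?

First expand sqrt(770) as a continued fraction. With x_i = (sqrt(770) + m_i)/d_i and (m_0, d_0) = (0, 1): a_0 = floor(sqrt(770)) = 27, since 27^2 = 729 <= 770 < 784 = 28^2.
Iterate m_{i+1} = d_i*a_i - m_i, d_{i+1} = (770 - m_{i+1}^2)/d_i, a_{i+1} = floor((a_0 + m_{i+1})/d_{i+1}):
  m_1 = 1*27 - 0 = 27, d_1 = (770 - 27^2)/1 = 41/1 = 41, a_1 = floor((27 + 27)/41) = 1.
  m_2 = 41*1 - 27 = 14, d_2 = (770 - 14^2)/41 = 574/41 = 14, a_2 = floor((27 + 14)/14) = 2.
  m_3 = 14*2 - 14 = 14, d_3 = (770 - 14^2)/14 = 574/14 = 41, a_3 = floor((27 + 14)/41) = 1.
  m_4 = 41*1 - 14 = 27, d_4 = (770 - 27^2)/41 = 41/41 = 1, a_4 = floor((27 + 27)/1) = 54.
  m_5 = 1*54 - 27 = 27, d_5 = (770 - 27^2)/1 = 41/1 = 41: (m_5, d_5) = (m_1, d_1) = (27, 41), so from here the quotients repeat a_1, ..., a_4; the period length is 4.
So sqrt(770) = [27; (1, 2, 1, 54)] with period length k = 4.
k is even, so the fundamental solution of x^2 - 770y^2 = 1 is (p_{k-1}, q_{k-1}) = (p_3, q_3); compute convergents through index 3.
Convergents (p_i = a_i*p_{i-1} + p_{i-2}, q_i = a_i*q_{i-1} + q_{i-2} with p_{-2}=0, p_{-1}=1, q_{-2}=1, q_{-1}=0):
  i=0: a_0=27, p_0 = 27*1 + 0 = 27, q_0 = 27*0 + 1 = 1.
  i=1: a_1=1, p_1 = 1*27 + 1 = 28, q_1 = 1*1 + 0 = 1.
  i=2: a_2=2, p_2 = 2*28 + 27 = 83, q_2 = 2*1 + 1 = 3.
  i=3: a_3=1, p_3 = 1*83 + 28 = 111, q_3 = 1*3 + 1 = 4.
Check: 111^2 - 770*4^2 = 12321 - 12320 = 1, so (x, y) = (111, 4) solves the equation, and by the theorem it is the least positive solution.

(x, y) = (111, 4)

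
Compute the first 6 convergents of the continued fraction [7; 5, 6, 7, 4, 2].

Using the convergent recurrence p_i = a_i*p_{i-1} + p_{i-2}, q_i = a_i*q_{i-1} + q_{i-2} with p_{-2}=0, p_{-1}=1, q_{-2}=1, q_{-1}=0:
  i=0: a_0=7, p_0 = 7*1 + 0 = 7, q_0 = 7*0 + 1 = 1.
  i=1: a_1=5, p_1 = 5*7 + 1 = 36, q_1 = 5*1 + 0 = 5.
  i=2: a_2=6, p_2 = 6*36 + 7 = 223, q_2 = 6*5 + 1 = 31.
  i=3: a_3=7, p_3 = 7*223 + 36 = 1597, q_3 = 7*31 + 5 = 222.
  i=4: a_4=4, p_4 = 4*1597 + 223 = 6611, q_4 = 4*222 + 31 = 919.
  i=5: a_5=2, p_5 = 2*6611 + 1597 = 14819, q_5 = 2*919 + 222 = 2060.

7/1, 36/5, 223/31, 1597/222, 6611/919, 14819/2060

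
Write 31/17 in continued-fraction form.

[1; 1, 4, 1, 2]

Run the Euclidean algorithm on 31 and 17; the successive quotients are the partial quotients a_0, a_1, ... (each step inverts the fractional part left over by the previous one):
  31 = 1*17 + 14, so a_0 = 1.
  17 = 1*14 + 3, so a_1 = 1.
  14 = 4*3 + 2, so a_2 = 4.
  3 = 1*2 + 1, so a_3 = 1.
  2 = 2*1 + 0, so a_4 = 2.
The remainder reaches 0 after 5 divisions, so the expansion has 5 partial quotients, read off in order.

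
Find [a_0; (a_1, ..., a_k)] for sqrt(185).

Write x_i = (sqrt(185) + m_i)/d_i with (m_0, d_0) = (0, 1). a_0 = floor(sqrt(185)) = 13, since 13^2 = 169 <= 185 < 196 = 14^2.
Iterate m_{i+1} = d_i*a_i - m_i, d_{i+1} = (185 - m_{i+1}^2)/d_i, a_{i+1} = floor((a_0 + m_{i+1})/d_{i+1}):
  m_1 = 1*13 - 0 = 13, d_1 = (185 - 13^2)/1 = 16/1 = 16, a_1 = floor((13 + 13)/16) = 1.
  m_2 = 16*1 - 13 = 3, d_2 = (185 - 3^2)/16 = 176/16 = 11, a_2 = floor((13 + 3)/11) = 1.
  m_3 = 11*1 - 3 = 8, d_3 = (185 - 8^2)/11 = 121/11 = 11, a_3 = floor((13 + 8)/11) = 1.
  m_4 = 11*1 - 8 = 3, d_4 = (185 - 3^2)/11 = 176/11 = 16, a_4 = floor((13 + 3)/16) = 1.
  m_5 = 16*1 - 3 = 13, d_5 = (185 - 13^2)/16 = 16/16 = 1, a_5 = floor((13 + 13)/1) = 26.
  m_6 = 1*26 - 13 = 13, d_6 = (185 - 13^2)/1 = 16/1 = 16: (m_6, d_6) = (m_1, d_1) = (13, 16), so from here the quotients repeat a_1, ..., a_5; the period length is 5.
Hence the expansion of sqrt(185) is a_0 = 13 followed by the repeating block 1, 1, 1, 1, 26 (period 5).

[13; (1, 1, 1, 1, 26)]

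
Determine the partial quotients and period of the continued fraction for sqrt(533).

Write x_i = (sqrt(533) + m_i)/d_i with (m_0, d_0) = (0, 1). a_0 = floor(sqrt(533)) = 23, since 23^2 = 529 <= 533 < 576 = 24^2.
Iterate m_{i+1} = d_i*a_i - m_i, d_{i+1} = (533 - m_{i+1}^2)/d_i, a_{i+1} = floor((a_0 + m_{i+1})/d_{i+1}):
  m_1 = 1*23 - 0 = 23, d_1 = (533 - 23^2)/1 = 4/1 = 4, a_1 = floor((23 + 23)/4) = 11.
  m_2 = 4*11 - 23 = 21, d_2 = (533 - 21^2)/4 = 92/4 = 23, a_2 = floor((23 + 21)/23) = 1.
  m_3 = 23*1 - 21 = 2, d_3 = (533 - 2^2)/23 = 529/23 = 23, a_3 = floor((23 + 2)/23) = 1.
  m_4 = 23*1 - 2 = 21, d_4 = (533 - 21^2)/23 = 92/23 = 4, a_4 = floor((23 + 21)/4) = 11.
  m_5 = 4*11 - 21 = 23, d_5 = (533 - 23^2)/4 = 4/4 = 1, a_5 = floor((23 + 23)/1) = 46.
  m_6 = 1*46 - 23 = 23, d_6 = (533 - 23^2)/1 = 4/1 = 4: (m_6, d_6) = (m_1, d_1) = (23, 4), so from here the quotients repeat a_1, ..., a_5; the period length is 5.
Hence the expansion of sqrt(533) is a_0 = 23 followed by the repeating block 11, 1, 1, 11, 46 (period 5).

[23; (11, 1, 1, 11, 46)]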